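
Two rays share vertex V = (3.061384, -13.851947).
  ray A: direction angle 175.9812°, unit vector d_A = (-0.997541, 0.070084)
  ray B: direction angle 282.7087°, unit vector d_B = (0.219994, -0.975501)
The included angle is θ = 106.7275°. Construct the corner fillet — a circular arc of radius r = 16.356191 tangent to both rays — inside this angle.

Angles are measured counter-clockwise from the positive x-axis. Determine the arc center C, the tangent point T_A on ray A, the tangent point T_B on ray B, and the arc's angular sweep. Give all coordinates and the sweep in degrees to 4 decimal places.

center=(-10.2183,-29.3155) T_A=(-9.0720,-12.9995) T_B=(5.7372,-25.7172) sweep=73.2725

bisector direction at 229.3450° = (-0.651503,-0.758646)
center distance |VC| = r/sin(θ/2) = 16.356191/sin(53.3638°) = 20.383068
C = V + |VC|·bis = (-10.2183,-29.3155)
T_A = V + ((C−V)·d_A)·d_A = V + 12.1632·d_A = (-9.0720,-12.9995)
T_B = V + ((C−V)·d_B)·d_B = V + 12.1632·d_B = (5.7372,-25.7172)
sweep = 180° − θ = 73.2725°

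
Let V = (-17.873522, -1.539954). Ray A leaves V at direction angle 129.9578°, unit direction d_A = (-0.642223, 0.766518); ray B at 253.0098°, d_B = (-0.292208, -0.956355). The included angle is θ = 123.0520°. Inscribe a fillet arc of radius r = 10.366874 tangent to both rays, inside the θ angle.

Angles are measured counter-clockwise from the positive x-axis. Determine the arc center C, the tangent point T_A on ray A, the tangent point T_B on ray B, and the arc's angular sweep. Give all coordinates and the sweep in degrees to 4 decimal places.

center=(-29.4309,-3.8879) T_A=(-21.4845,2.7699) T_B=(-19.5165,-6.9172) sweep=56.9480

bisector direction at 191.4838° = (-0.979981,-0.199091)
center distance |VC| = r/sin(θ/2) = 10.366874/sin(61.5260°) = 11.793491
C = V + |VC|·bis = (-29.4309,-3.8879)
T_A = V + ((C−V)·d_A)·d_A = V + 5.6227·d_A = (-21.4845,2.7699)
T_B = V + ((C−V)·d_B)·d_B = V + 5.6227·d_B = (-19.5165,-6.9172)
sweep = 180° − θ = 56.9480°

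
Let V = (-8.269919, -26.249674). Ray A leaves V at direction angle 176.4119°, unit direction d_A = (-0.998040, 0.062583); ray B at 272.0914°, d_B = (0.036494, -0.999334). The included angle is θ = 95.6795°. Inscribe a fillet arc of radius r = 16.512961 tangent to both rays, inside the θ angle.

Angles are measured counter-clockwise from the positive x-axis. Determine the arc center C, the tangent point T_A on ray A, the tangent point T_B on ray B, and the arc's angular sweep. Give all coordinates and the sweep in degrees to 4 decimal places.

bisector direction at 224.2517° = (-0.716282,-0.697811)
center distance |VC| = r/sin(θ/2) = 16.512961/sin(47.8398°) = 22.276568
C = V + |VC|·bis = (-24.2262,-41.7945)
T_A = V + ((C−V)·d_A)·d_A = V + 14.9522·d_A = (-23.1928,-25.3139)
T_B = V + ((C−V)·d_B)·d_B = V + 14.9522·d_B = (-7.7243,-41.1919)
sweep = 180° − θ = 84.3205°

center=(-24.2262,-41.7945) T_A=(-23.1928,-25.3139) T_B=(-7.7243,-41.1919) sweep=84.3205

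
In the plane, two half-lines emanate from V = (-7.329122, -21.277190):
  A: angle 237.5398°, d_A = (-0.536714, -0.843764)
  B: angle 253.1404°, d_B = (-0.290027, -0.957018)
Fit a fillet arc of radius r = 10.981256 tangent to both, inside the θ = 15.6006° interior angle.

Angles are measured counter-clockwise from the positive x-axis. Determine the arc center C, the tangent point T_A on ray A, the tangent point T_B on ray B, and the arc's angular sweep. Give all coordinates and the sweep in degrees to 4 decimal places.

bisector direction at 245.3401° = (-0.417231,-0.908800)
center distance |VC| = r/sin(θ/2) = 10.981256/sin(7.8003°) = 80.910658
C = V + |VC|·bis = (-41.0876,-94.8088)
T_A = V + ((C−V)·d_A)·d_A = V + 80.1620·d_A = (-50.3532,-88.9150)
T_B = V + ((C−V)·d_B)·d_B = V + 80.1620·d_B = (-30.5783,-97.9937)
sweep = 180° − θ = 164.3994°

center=(-41.0876,-94.8088) T_A=(-50.3532,-88.9150) T_B=(-30.5783,-97.9937) sweep=164.3994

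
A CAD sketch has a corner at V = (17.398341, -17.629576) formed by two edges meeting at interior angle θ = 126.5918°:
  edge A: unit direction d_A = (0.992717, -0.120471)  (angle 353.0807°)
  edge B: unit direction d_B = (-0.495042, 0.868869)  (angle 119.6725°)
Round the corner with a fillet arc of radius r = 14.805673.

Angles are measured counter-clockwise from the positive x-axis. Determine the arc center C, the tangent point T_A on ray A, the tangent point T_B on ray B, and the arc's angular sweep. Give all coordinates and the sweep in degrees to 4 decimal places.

bisector direction at 56.3766° = (0.553732,0.832695)
center distance |VC| = r/sin(θ/2) = 14.805673/sin(63.2959°) = 16.573405
C = V + |VC|·bis = (26.5756,-3.8290)
T_A = V + ((C−V)·d_A)·d_A = V + 7.4478·d_A = (24.7919,-18.5268)
T_B = V + ((C−V)·d_B)·d_B = V + 7.4478·d_B = (13.7114,-11.1584)
sweep = 180° − θ = 53.4082°

center=(26.5756,-3.8290) T_A=(24.7919,-18.5268) T_B=(13.7114,-11.1584) sweep=53.4082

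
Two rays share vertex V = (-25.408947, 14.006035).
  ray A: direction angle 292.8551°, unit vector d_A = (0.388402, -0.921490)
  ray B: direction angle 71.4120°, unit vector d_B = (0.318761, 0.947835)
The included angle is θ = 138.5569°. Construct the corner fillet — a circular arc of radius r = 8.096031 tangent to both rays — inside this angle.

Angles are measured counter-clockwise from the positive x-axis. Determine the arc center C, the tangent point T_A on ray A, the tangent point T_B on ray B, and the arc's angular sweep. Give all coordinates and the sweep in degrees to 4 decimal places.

center=(-16.7590,14.3283) T_A=(-24.2194,11.1838) T_B=(-24.4327,16.9090) sweep=41.4431

bisector direction at 2.1336° = (0.999307,0.037229)
center distance |VC| = r/sin(θ/2) = 8.096031/sin(69.2785°) = 8.655977
C = V + |VC|·bis = (-16.7590,14.3283)
T_A = V + ((C−V)·d_A)·d_A = V + 3.0627·d_A = (-24.2194,11.1838)
T_B = V + ((C−V)·d_B)·d_B = V + 3.0627·d_B = (-24.4327,16.9090)
sweep = 180° − θ = 41.4431°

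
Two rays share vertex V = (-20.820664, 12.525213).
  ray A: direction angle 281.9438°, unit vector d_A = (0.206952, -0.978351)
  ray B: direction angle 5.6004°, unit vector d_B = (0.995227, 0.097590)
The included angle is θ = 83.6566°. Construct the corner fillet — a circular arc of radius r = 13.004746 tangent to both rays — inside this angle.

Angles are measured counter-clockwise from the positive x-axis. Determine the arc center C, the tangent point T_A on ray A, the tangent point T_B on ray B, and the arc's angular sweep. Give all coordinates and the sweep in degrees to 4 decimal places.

center=(-5.0903,1.0006) T_A=(-17.8135,-1.6908) T_B=(-6.3595,13.9432) sweep=96.3434

bisector direction at 323.7721° = (0.806673,-0.590999)
center distance |VC| = r/sin(θ/2) = 13.004746/sin(41.8283°) = 19.500276
C = V + |VC|·bis = (-5.0903,1.0006)
T_A = V + ((C−V)·d_A)·d_A = V + 14.5306·d_A = (-17.8135,-1.6908)
T_B = V + ((C−V)·d_B)·d_B = V + 14.5306·d_B = (-6.3595,13.9432)
sweep = 180° − θ = 96.3434°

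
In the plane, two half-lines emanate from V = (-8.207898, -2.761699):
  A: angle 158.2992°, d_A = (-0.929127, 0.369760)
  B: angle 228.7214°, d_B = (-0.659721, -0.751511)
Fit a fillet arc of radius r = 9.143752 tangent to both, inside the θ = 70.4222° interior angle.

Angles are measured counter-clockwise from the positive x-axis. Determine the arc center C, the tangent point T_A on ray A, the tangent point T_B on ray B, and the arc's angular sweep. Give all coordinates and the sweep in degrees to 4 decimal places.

bisector direction at 193.5103° = (-0.972328,-0.233620)
center distance |VC| = r/sin(θ/2) = 9.143752/sin(35.2111°) = 15.858309
C = V + |VC|·bis = (-23.6274,-6.4665)
T_A = V + ((C−V)·d_A)·d_A = V + 12.9568·d_A = (-20.2464,2.0292)
T_B = V + ((C−V)·d_B)·d_B = V + 12.9568·d_B = (-16.7557,-12.4988)
sweep = 180° − θ = 109.5778°

center=(-23.6274,-6.4665) T_A=(-20.2464,2.0292) T_B=(-16.7557,-12.4988) sweep=109.5778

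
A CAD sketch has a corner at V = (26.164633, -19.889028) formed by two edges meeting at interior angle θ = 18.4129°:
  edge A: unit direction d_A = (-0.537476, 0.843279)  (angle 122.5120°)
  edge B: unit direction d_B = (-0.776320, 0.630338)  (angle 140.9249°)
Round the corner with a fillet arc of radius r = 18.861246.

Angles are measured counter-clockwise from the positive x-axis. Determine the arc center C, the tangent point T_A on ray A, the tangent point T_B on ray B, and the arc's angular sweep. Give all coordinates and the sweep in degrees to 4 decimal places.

center=(-52.2867,68.1057) T_A=(-36.3814,78.2432) T_B=(-64.1757,53.4634) sweep=161.5871

bisector direction at 131.7184° = (-0.665471,0.746424)
center distance |VC| = r/sin(θ/2) = 18.861246/sin(9.2065°) = 117.888452
C = V + |VC|·bis = (-52.2867,68.1057)
T_A = V + ((C−V)·d_A)·d_A = V + 116.3698·d_A = (-36.3814,78.2432)
T_B = V + ((C−V)·d_B)·d_B = V + 116.3698·d_B = (-64.1757,53.4634)
sweep = 180° − θ = 161.5871°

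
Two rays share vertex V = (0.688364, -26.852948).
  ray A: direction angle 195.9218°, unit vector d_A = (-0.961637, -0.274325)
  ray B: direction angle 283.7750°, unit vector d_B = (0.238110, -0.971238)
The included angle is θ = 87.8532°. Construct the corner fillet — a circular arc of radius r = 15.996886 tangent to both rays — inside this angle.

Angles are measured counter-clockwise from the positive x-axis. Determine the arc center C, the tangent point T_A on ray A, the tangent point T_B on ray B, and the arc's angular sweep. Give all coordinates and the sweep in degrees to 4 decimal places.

center=(-10.8939,-46.7921) T_A=(-15.2823,-31.4089) T_B=(4.6428,-42.9831) sweep=92.1468

bisector direction at 239.8484° = (-0.502290,-0.864699)
center distance |VC| = r/sin(θ/2) = 15.996886/sin(43.9266°) = 23.059031
C = V + |VC|·bis = (-10.8939,-46.7921)
T_A = V + ((C−V)·d_A)·d_A = V + 16.6078·d_A = (-15.2823,-31.4089)
T_B = V + ((C−V)·d_B)·d_B = V + 16.6078·d_B = (4.6428,-42.9831)
sweep = 180° − θ = 92.1468°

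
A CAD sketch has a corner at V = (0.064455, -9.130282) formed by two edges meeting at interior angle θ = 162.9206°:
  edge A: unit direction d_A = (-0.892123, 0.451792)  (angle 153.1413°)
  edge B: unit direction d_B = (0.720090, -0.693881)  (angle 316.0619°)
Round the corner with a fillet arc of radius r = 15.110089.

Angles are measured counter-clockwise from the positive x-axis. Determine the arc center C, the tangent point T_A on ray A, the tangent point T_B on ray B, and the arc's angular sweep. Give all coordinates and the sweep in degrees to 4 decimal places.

center=(-8.7863,-21.5853) T_A=(-1.9597,-8.1052) T_B=(1.6983,-10.7046) sweep=17.0794

bisector direction at 234.6016° = (-0.579258,-0.815144)
center distance |VC| = r/sin(θ/2) = 15.110089/sin(81.4603°) = 15.279489
C = V + |VC|·bis = (-8.7863,-21.5853)
T_A = V + ((C−V)·d_A)·d_A = V + 2.2689·d_A = (-1.9597,-8.1052)
T_B = V + ((C−V)·d_B)·d_B = V + 2.2689·d_B = (1.6983,-10.7046)
sweep = 180° − θ = 17.0794°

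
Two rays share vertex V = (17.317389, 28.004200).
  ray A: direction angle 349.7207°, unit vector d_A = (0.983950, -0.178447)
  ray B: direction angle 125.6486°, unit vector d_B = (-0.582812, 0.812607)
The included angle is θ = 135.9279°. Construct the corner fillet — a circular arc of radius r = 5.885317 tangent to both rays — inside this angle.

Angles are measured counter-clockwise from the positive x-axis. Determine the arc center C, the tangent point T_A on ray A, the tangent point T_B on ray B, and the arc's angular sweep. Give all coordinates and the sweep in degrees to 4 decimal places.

center=(20.7115,33.3700) T_A=(19.6613,27.5791) T_B=(15.9291,29.9399) sweep=44.0721

bisector direction at 57.6847° = (0.534579,0.845119)
center distance |VC| = r/sin(θ/2) = 5.885317/sin(67.9639°) = 6.349134
C = V + |VC|·bis = (20.7115,33.3700)
T_A = V + ((C−V)·d_A)·d_A = V + 2.3821·d_A = (19.6613,27.5791)
T_B = V + ((C−V)·d_B)·d_B = V + 2.3821·d_B = (15.9291,29.9399)
sweep = 180° − θ = 44.0721°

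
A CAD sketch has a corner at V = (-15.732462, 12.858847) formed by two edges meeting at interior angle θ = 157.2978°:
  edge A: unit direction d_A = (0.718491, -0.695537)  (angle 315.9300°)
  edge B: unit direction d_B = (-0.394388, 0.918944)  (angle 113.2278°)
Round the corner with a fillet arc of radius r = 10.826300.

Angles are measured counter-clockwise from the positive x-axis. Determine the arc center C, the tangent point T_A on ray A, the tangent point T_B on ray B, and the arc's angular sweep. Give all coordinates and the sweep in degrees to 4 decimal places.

center=(-6.6408,19.1258) T_A=(-14.1709,11.3472) T_B=(-16.5896,14.8560) sweep=22.7022

bisector direction at 34.5789° = (0.823345,0.567541)
center distance |VC| = r/sin(θ/2) = 10.826300/sin(78.6489°) = 11.042293
C = V + |VC|·bis = (-6.6408,19.1258)
T_A = V + ((C−V)·d_A)·d_A = V + 2.1734·d_A = (-14.1709,11.3472)
T_B = V + ((C−V)·d_B)·d_B = V + 2.1734·d_B = (-16.5896,14.8560)
sweep = 180° − θ = 22.7022°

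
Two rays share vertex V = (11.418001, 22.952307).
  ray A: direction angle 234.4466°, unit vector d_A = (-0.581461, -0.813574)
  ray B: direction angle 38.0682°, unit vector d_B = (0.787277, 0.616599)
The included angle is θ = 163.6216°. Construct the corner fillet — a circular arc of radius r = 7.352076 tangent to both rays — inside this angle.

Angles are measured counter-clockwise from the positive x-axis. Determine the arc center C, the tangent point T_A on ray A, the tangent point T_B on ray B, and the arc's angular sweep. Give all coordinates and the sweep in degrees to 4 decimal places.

bisector direction at 316.2574° = (0.722453,-0.691420)
center distance |VC| = r/sin(θ/2) = 7.352076/sin(81.8108°) = 7.427817
C = V + |VC|·bis = (16.7843,17.8166)
T_A = V + ((C−V)·d_A)·d_A = V + 1.0580·d_A = (10.8028,22.0915)
T_B = V + ((C−V)·d_B)·d_B = V + 1.0580·d_B = (12.2510,23.6047)
sweep = 180° − θ = 16.3784°

center=(16.7843,17.8166) T_A=(10.8028,22.0915) T_B=(12.2510,23.6047) sweep=16.3784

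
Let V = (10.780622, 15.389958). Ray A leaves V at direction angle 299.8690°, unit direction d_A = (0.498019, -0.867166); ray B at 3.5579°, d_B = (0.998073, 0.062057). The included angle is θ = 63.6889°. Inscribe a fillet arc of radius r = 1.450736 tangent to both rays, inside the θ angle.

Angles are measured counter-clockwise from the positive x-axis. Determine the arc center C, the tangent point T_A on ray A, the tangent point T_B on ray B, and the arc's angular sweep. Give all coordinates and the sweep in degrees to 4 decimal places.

center=(13.2019,14.0870) T_A=(11.9439,13.3645) T_B=(13.1119,15.5349) sweep=116.3111

bisector direction at 331.7135° = (0.880589,-0.473882)
center distance |VC| = r/sin(θ/2) = 1.450736/sin(31.8444°) = 2.749611
C = V + |VC|·bis = (13.2019,14.0870)
T_A = V + ((C−V)·d_A)·d_A = V + 2.3357·d_A = (11.9439,13.3645)
T_B = V + ((C−V)·d_B)·d_B = V + 2.3357·d_B = (13.1119,15.5349)
sweep = 180° − θ = 116.3111°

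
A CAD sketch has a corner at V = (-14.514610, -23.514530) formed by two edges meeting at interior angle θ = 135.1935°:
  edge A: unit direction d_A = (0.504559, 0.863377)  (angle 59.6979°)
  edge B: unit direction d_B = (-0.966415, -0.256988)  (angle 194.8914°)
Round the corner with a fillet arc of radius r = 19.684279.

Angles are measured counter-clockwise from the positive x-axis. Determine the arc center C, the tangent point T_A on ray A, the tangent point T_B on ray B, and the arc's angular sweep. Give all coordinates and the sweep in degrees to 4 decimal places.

bisector direction at 127.2946° = (-0.605914,0.795530)
center distance |VC| = r/sin(θ/2) = 19.684279/sin(67.5968°) = 21.291248
C = V + |VC|·bis = (-27.4153,-6.5767)
T_A = V + ((C−V)·d_A)·d_A = V + 8.1146·d_A = (-10.4203,-16.5086)
T_B = V + ((C−V)·d_B)·d_B = V + 8.1146·d_B = (-22.3567,-25.5999)
sweep = 180° − θ = 44.8065°

center=(-27.4153,-6.5767) T_A=(-10.4203,-16.5086) T_B=(-22.3567,-25.5999) sweep=44.8065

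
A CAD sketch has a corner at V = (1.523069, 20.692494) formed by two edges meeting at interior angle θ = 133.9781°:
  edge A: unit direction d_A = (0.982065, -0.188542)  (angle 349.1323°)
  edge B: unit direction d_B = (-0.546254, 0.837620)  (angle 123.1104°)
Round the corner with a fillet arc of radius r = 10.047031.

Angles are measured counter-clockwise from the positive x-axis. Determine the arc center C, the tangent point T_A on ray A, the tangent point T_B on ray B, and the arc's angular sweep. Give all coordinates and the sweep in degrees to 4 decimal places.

bisector direction at 56.1214° = (0.557436,0.830220)
center distance |VC| = r/sin(θ/2) = 10.047031/sin(66.9891°) = 10.915582
C = V + |VC|·bis = (7.6078,29.7548)
T_A = V + ((C−V)·d_A)·d_A = V + 4.2670·d_A = (5.7135,19.8880)
T_B = V + ((C−V)·d_B)·d_B = V + 4.2670·d_B = (-0.8078,24.2666)
sweep = 180° − θ = 46.0219°

center=(7.6078,29.7548) T_A=(5.7135,19.8880) T_B=(-0.8078,24.2666) sweep=46.0219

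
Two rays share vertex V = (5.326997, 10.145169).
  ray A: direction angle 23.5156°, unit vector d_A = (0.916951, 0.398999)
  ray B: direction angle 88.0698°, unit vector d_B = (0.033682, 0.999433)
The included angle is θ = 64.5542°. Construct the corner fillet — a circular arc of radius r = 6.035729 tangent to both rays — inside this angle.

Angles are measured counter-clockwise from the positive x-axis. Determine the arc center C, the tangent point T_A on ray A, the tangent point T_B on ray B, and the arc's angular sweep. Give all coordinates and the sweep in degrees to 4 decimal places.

center=(11.6812,19.4925) T_A=(14.0894,13.9580) T_B=(5.6489,19.6958) sweep=115.4458

bisector direction at 55.7927° = (0.562189,0.827009)
center distance |VC| = r/sin(θ/2) = 6.035729/sin(32.2771°) = 11.302557
C = V + |VC|·bis = (11.6812,19.4925)
T_A = V + ((C−V)·d_A)·d_A = V + 9.5560·d_A = (14.0894,13.9580)
T_B = V + ((C−V)·d_B)·d_B = V + 9.5560·d_B = (5.6489,19.6958)
sweep = 180° − θ = 115.4458°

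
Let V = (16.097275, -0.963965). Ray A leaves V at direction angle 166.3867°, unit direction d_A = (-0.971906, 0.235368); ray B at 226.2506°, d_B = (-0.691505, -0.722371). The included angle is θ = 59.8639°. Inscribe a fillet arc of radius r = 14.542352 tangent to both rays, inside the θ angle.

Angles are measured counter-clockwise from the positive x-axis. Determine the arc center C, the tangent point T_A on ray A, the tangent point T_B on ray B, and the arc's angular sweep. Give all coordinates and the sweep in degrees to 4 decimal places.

center=(-11.8733,-9.1530) T_A=(-8.4505,4.9808) T_B=(-1.3683,-19.2091) sweep=120.1361

bisector direction at 196.3186° = (-0.959714,-0.280979)
center distance |VC| = r/sin(θ/2) = 14.542352/sin(29.9320°) = 29.144680
C = V + |VC|·bis = (-11.8733,-9.1530)
T_A = V + ((C−V)·d_A)·d_A = V + 25.2573·d_A = (-8.4505,4.9808)
T_B = V + ((C−V)·d_B)·d_B = V + 25.2573·d_B = (-1.3683,-19.2091)
sweep = 180° − θ = 120.1361°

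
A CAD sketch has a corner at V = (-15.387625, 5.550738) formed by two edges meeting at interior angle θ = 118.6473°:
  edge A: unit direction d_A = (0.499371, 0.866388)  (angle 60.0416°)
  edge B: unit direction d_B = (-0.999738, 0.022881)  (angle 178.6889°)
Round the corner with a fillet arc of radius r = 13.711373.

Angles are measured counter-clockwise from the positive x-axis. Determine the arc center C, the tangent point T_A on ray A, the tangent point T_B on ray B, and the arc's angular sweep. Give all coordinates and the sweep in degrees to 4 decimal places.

center=(-23.2053,19.4446) T_A=(-11.3260,12.5976) T_B=(-23.5191,5.7368) sweep=61.3527

bisector direction at 119.3653° = (-0.490375,0.871511)
center distance |VC| = r/sin(θ/2) = 13.711373/sin(59.3237°) = 15.942290
C = V + |VC|·bis = (-23.2053,19.4446)
T_A = V + ((C−V)·d_A)·d_A = V + 8.1336·d_A = (-11.3260,12.5976)
T_B = V + ((C−V)·d_B)·d_B = V + 8.1336·d_B = (-23.5191,5.7368)
sweep = 180° − θ = 61.3527°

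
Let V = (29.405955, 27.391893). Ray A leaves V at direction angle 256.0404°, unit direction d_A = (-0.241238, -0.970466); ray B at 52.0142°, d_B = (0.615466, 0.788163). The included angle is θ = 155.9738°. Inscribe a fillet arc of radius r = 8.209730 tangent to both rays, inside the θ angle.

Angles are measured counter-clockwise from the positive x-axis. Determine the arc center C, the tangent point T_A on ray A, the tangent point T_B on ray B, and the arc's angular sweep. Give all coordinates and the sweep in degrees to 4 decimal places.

bisector direction at 334.0273° = (0.899003,-0.437943)
center distance |VC| = r/sin(θ/2) = 8.209730/sin(77.9869°) = 8.393548
C = V + |VC|·bis = (36.9518,23.7160)
T_A = V + ((C−V)·d_A)·d_A = V + 1.7470·d_A = (28.9845,25.6965)
T_B = V + ((C−V)·d_B)·d_B = V + 1.7470·d_B = (30.4812,28.7688)
sweep = 180° − θ = 24.0262°

center=(36.9518,23.7160) T_A=(28.9845,25.6965) T_B=(30.4812,28.7688) sweep=24.0262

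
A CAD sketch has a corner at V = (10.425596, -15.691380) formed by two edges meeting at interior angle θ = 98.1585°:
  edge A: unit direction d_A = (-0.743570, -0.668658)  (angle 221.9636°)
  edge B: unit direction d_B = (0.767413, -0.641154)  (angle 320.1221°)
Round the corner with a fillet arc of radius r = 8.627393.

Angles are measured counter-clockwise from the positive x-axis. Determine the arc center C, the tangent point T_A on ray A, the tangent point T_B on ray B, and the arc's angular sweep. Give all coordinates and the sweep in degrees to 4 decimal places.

center=(10.6334,-27.1072) T_A=(4.8646,-20.6921) T_B=(16.1649,-20.4864) sweep=81.8415

bisector direction at 271.0428° = (0.018200,-0.999834)
center distance |VC| = r/sin(θ/2) = 8.627393/sin(49.0793°) = 11.417690
C = V + |VC|·bis = (10.6334,-27.1072)
T_A = V + ((C−V)·d_A)·d_A = V + 7.4788·d_A = (4.8646,-20.6921)
T_B = V + ((C−V)·d_B)·d_B = V + 7.4788·d_B = (16.1649,-20.4864)
sweep = 180° − θ = 81.8415°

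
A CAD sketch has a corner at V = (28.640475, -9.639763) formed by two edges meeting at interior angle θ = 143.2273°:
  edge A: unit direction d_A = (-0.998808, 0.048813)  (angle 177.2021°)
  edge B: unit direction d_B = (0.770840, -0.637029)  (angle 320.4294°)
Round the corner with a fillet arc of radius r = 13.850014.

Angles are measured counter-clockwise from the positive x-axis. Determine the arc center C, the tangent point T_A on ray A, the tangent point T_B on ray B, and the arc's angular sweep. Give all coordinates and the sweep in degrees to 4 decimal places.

center=(23.3663,-23.2485) T_A=(24.0423,-9.4150) T_B=(32.1891,-12.5724) sweep=36.7727

bisector direction at 248.8158° = (-0.361368,-0.932423)
center distance |VC| = r/sin(θ/2) = 13.850014/sin(71.6137°) = 14.595075
C = V + |VC|·bis = (23.3663,-23.2485)
T_A = V + ((C−V)·d_A)·d_A = V + 4.6036·d_A = (24.0423,-9.4150)
T_B = V + ((C−V)·d_B)·d_B = V + 4.6036·d_B = (32.1891,-12.5724)
sweep = 180° − θ = 36.7727°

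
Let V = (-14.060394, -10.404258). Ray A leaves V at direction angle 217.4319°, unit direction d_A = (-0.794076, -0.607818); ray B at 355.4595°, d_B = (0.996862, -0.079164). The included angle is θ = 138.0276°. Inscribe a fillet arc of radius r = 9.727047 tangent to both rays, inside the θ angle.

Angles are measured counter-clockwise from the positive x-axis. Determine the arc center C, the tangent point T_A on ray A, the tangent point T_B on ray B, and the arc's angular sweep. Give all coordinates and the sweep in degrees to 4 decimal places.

center=(-11.1110,-20.3962) T_A=(-17.0232,-12.6721) T_B=(-10.3409,-10.6996) sweep=41.9724

bisector direction at 286.4457° = (0.283107,-0.959088)
center distance |VC| = r/sin(θ/2) = 9.727047/sin(69.0138°) = 10.418115
C = V + |VC|·bis = (-11.1110,-20.3962)
T_A = V + ((C−V)·d_A)·d_A = V + 3.7312·d_A = (-17.0232,-12.6721)
T_B = V + ((C−V)·d_B)·d_B = V + 3.7312·d_B = (-10.3409,-10.6996)
sweep = 180° − θ = 41.9724°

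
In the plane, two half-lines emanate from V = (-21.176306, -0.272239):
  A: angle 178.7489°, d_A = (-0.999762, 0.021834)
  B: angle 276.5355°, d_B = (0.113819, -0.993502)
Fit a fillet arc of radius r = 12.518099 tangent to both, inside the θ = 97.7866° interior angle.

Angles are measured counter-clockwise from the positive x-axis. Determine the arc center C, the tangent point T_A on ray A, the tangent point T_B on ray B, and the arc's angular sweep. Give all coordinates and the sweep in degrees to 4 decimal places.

bisector direction at 227.6422° = (-0.673758,-0.738952)
center distance |VC| = r/sin(θ/2) = 12.518099/sin(48.8933°) = 16.613567
C = V + |VC|·bis = (-32.3698,-12.5489)
T_A = V + ((C−V)·d_A)·d_A = V + 10.9228·d_A = (-32.0965,-0.0337)
T_B = V + ((C−V)·d_B)·d_B = V + 10.9228·d_B = (-19.9331,-11.1241)
sweep = 180° − θ = 82.2134°

center=(-32.3698,-12.5489) T_A=(-32.0965,-0.0337) T_B=(-19.9331,-11.1241) sweep=82.2134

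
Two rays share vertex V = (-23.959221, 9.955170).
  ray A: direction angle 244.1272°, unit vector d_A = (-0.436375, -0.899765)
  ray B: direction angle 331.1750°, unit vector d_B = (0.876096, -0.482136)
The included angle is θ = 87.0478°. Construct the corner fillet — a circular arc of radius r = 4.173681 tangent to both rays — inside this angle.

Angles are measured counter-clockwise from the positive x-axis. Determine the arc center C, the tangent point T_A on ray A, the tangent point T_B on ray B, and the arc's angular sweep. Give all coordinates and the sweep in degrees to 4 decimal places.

bisector direction at 287.6511° = (0.303220,-0.952921)
center distance |VC| = r/sin(θ/2) = 4.173681/sin(43.5239°) = 6.060608
C = V + |VC|·bis = (-22.1215,4.1799)
T_A = V + ((C−V)·d_A)·d_A = V + 4.3945·d_A = (-25.8769,6.0012)
T_B = V + ((C−V)·d_B)·d_B = V + 4.3945·d_B = (-20.1092,7.8364)
sweep = 180° − θ = 92.9522°

center=(-22.1215,4.1799) T_A=(-25.8769,6.0012) T_B=(-20.1092,7.8364) sweep=92.9522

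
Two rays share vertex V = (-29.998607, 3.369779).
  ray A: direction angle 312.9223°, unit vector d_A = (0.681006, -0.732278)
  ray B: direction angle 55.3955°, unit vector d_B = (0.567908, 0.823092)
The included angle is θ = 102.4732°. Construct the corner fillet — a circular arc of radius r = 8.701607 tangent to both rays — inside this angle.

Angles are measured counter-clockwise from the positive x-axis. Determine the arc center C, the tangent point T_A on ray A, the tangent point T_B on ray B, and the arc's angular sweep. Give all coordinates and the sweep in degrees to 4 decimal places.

bisector direction at 4.1589° = (0.997367,0.072523)
center distance |VC| = r/sin(θ/2) = 8.701607/sin(51.2366°) = 11.159654
C = V + |VC|·bis = (-18.8683,4.1791)
T_A = V + ((C−V)·d_A)·d_A = V + 6.9871·d_A = (-25.2403,-1.7467)
T_B = V + ((C−V)·d_B)·d_B = V + 6.9871·d_B = (-26.0306,9.1208)
sweep = 180° − θ = 77.5268°

center=(-18.8683,4.1791) T_A=(-25.2403,-1.7467) T_B=(-26.0306,9.1208) sweep=77.5268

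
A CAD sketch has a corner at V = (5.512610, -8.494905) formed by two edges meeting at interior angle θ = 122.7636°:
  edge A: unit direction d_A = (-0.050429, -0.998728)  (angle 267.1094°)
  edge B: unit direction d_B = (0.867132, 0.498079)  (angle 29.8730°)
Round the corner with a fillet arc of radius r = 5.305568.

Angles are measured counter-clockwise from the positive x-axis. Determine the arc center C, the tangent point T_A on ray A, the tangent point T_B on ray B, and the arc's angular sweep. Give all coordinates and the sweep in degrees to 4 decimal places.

center=(10.6654,-11.6537) T_A=(5.3666,-11.3861) T_B=(8.0228,-7.0530) sweep=57.2364

bisector direction at 328.4912° = (0.852560,-0.522630)
center distance |VC| = r/sin(θ/2) = 5.305568/sin(61.3818°) = 6.043952
C = V + |VC|·bis = (10.6654,-11.6537)
T_A = V + ((C−V)·d_A)·d_A = V + 2.8949·d_A = (5.3666,-11.3861)
T_B = V + ((C−V)·d_B)·d_B = V + 2.8949·d_B = (8.0228,-7.0530)
sweep = 180° − θ = 57.2364°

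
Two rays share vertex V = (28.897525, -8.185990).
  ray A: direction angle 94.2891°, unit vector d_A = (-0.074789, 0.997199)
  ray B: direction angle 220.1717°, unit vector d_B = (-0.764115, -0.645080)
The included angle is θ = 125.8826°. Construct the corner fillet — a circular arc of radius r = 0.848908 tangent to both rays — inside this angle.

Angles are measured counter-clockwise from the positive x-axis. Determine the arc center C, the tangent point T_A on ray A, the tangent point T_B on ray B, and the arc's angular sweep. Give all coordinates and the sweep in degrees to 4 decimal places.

bisector direction at 157.2304° = (-0.922069,0.387026)
center distance |VC| = r/sin(θ/2) = 0.848908/sin(62.9413°) = 0.953250
C = V + |VC|·bis = (28.0186,-7.8171)
T_A = V + ((C−V)·d_A)·d_A = V + 0.4336·d_A = (28.8651,-7.7536)
T_B = V + ((C−V)·d_B)·d_B = V + 0.4336·d_B = (28.5662,-8.4657)
sweep = 180° − θ = 54.1174°

center=(28.0186,-7.8171) T_A=(28.8651,-7.7536) T_B=(28.5662,-8.4657) sweep=54.1174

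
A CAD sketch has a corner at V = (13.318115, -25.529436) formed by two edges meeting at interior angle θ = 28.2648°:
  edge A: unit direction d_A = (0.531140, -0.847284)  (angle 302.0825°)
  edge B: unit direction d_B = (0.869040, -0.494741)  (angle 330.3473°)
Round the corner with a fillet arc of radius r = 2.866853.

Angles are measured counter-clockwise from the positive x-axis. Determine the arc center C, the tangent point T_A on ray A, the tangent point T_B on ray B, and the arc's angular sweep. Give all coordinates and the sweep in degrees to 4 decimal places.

center=(21.7948,-33.6541) T_A=(19.3658,-35.1768) T_B=(23.2132,-31.1626) sweep=151.7352

bisector direction at 316.2149° = (0.721940,-0.691955)
center distance |VC| = r/sin(θ/2) = 2.866853/sin(14.1324°) = 11.741533
C = V + |VC|·bis = (21.7948,-33.6541)
T_A = V + ((C−V)·d_A)·d_A = V + 11.3862·d_A = (19.3658,-35.1768)
T_B = V + ((C−V)·d_B)·d_B = V + 11.3862·d_B = (23.2132,-31.1626)
sweep = 180° − θ = 151.7352°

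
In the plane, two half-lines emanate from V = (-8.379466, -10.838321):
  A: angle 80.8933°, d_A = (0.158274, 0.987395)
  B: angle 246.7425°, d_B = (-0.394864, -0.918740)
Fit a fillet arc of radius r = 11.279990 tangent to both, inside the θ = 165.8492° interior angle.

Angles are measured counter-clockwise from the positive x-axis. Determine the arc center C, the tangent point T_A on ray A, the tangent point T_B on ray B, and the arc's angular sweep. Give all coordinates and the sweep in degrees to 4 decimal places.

bisector direction at 163.8179° = (-0.960381,0.278691)
center distance |VC| = r/sin(θ/2) = 11.279990/sin(82.9246°) = 11.366547
C = V + |VC|·bis = (-19.2957,-7.6706)
T_A = V + ((C−V)·d_A)·d_A = V + 1.4001·d_A = (-8.1579,-9.4559)
T_B = V + ((C−V)·d_B)·d_B = V + 1.4001·d_B = (-8.9323,-12.1246)
sweep = 180° − θ = 14.1508°

center=(-19.2957,-7.6706) T_A=(-8.1579,-9.4559) T_B=(-8.9323,-12.1246) sweep=14.1508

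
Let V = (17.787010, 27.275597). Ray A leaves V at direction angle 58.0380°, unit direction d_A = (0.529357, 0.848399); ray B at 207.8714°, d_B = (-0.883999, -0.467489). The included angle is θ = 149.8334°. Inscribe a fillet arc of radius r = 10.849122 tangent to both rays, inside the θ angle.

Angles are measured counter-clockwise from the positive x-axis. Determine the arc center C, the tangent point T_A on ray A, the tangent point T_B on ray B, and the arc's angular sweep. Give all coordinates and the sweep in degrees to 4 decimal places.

bisector direction at 132.9547° = (-0.681420,0.731893)
center distance |VC| = r/sin(θ/2) = 10.849122/sin(74.9167°) = 11.236227
C = V + |VC|·bis = (10.1304,35.4993)
T_A = V + ((C−V)·d_A)·d_A = V + 2.9239·d_A = (19.3348,29.7563)
T_B = V + ((C−V)·d_B)·d_B = V + 2.9239·d_B = (15.2023,25.9087)
sweep = 180° − θ = 30.1666°

center=(10.1304,35.4993) T_A=(19.3348,29.7563) T_B=(15.2023,25.9087) sweep=30.1666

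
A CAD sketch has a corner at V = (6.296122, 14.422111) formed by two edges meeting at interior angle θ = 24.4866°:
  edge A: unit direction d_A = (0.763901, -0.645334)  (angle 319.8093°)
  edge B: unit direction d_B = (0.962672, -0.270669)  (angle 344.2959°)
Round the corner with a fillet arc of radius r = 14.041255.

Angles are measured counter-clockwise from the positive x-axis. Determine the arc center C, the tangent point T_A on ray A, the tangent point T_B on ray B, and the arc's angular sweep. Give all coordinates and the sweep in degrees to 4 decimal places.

bisector direction at 332.0526° = (0.883378,-0.468661)
center distance |VC| = r/sin(θ/2) = 14.041255/sin(12.2433°) = 66.212535
C = V + |VC|·bis = (64.7868,-16.6091)
T_A = V + ((C−V)·d_A)·d_A = V + 64.7066·d_A = (55.7255,-27.3352)
T_B = V + ((C−V)·d_B)·d_B = V + 64.7066·d_B = (68.5874,-3.0920)
sweep = 180° − θ = 155.5134°

center=(64.7868,-16.6091) T_A=(55.7255,-27.3352) T_B=(68.5874,-3.0920) sweep=155.5134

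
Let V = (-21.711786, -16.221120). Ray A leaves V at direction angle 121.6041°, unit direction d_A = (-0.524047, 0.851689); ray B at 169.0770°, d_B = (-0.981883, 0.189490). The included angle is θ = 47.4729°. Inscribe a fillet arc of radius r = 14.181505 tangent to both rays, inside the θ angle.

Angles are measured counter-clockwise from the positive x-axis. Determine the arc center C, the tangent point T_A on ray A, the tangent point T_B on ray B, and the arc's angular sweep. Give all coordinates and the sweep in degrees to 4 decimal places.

bisector direction at 145.3406° = (-0.822547,0.568698)
center distance |VC| = r/sin(θ/2) = 14.181505/sin(23.7365°) = 35.230908
C = V + |VC|·bis = (-50.6909,3.8146)
T_A = V + ((C−V)·d_A)·d_A = V + 32.2506·d_A = (-38.6126,11.2464)
T_B = V + ((C−V)·d_B)·d_B = V + 32.2506·d_B = (-53.3781,-10.1100)
sweep = 180° − θ = 132.5271°

center=(-50.6909,3.8146) T_A=(-38.6126,11.2464) T_B=(-53.3781,-10.1100) sweep=132.5271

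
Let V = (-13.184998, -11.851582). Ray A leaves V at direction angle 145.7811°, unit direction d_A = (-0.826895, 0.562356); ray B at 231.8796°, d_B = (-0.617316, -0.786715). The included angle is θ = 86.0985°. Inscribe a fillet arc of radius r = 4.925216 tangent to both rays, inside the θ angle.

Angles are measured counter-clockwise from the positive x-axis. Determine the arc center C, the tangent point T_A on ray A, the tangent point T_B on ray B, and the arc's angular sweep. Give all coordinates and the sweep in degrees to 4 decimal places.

bisector direction at 188.8304° = (-0.988147,-0.153509)
center distance |VC| = r/sin(θ/2) = 4.925216/sin(43.0493°) = 7.215094
C = V + |VC|·bis = (-20.3146,-12.9592)
T_A = V + ((C−V)·d_A)·d_A = V + 5.2726·d_A = (-17.5448,-8.8865)
T_B = V + ((C−V)·d_B)·d_B = V + 5.2726·d_B = (-16.4398,-15.9996)
sweep = 180° − θ = 93.9015°

center=(-20.3146,-12.9592) T_A=(-17.5448,-8.8865) T_B=(-16.4398,-15.9996) sweep=93.9015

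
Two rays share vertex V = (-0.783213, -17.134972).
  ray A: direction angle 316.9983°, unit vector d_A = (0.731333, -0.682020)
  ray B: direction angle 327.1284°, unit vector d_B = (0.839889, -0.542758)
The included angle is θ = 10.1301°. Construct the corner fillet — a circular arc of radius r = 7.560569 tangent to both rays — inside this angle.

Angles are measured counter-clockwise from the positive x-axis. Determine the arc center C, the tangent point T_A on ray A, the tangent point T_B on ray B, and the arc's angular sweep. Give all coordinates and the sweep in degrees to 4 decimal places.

center=(66.7576,-69.7835) T_A=(61.6011,-75.3128) T_B=(70.8611,-63.4334) sweep=169.8699

bisector direction at 322.0633° = (0.788691,-0.614790)
center distance |VC| = r/sin(θ/2) = 7.560569/sin(5.0651°) = 85.636554
C = V + |VC|·bis = (66.7576,-69.7835)
T_A = V + ((C−V)·d_A)·d_A = V + 85.3022·d_A = (61.6011,-75.3128)
T_B = V + ((C−V)·d_B)·d_B = V + 85.3022·d_B = (70.8611,-63.4334)
sweep = 180° − θ = 169.8699°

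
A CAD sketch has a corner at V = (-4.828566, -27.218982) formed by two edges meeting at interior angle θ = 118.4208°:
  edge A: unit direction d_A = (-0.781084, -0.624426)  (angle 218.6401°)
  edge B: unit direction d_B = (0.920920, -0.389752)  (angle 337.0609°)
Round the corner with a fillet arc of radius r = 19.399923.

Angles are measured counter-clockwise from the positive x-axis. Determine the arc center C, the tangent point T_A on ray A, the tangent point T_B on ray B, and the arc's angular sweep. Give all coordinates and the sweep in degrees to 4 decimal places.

bisector direction at 277.8505° = (0.136589,-0.990628)
center distance |VC| = r/sin(θ/2) = 19.399923/sin(59.2104°) = 22.582922
C = V + |VC|·bis = (-1.7440,-49.5903)
T_A = V + ((C−V)·d_A)·d_A = V + 11.5599·d_A = (-13.8578,-34.4373)
T_B = V + ((C−V)·d_B)·d_B = V + 11.5599·d_B = (5.8172,-31.7245)
sweep = 180° − θ = 61.5792°

center=(-1.7440,-49.5903) T_A=(-13.8578,-34.4373) T_B=(5.8172,-31.7245) sweep=61.5792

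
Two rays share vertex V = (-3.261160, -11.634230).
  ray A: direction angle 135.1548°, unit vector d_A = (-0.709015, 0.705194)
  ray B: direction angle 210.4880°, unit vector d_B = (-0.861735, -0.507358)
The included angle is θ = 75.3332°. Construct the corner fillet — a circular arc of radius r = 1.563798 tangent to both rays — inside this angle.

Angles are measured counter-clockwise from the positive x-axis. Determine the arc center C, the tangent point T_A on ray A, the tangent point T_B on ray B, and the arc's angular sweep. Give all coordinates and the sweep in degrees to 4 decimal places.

center=(-5.8002,-11.3144) T_A=(-4.6975,-10.2057) T_B=(-5.0068,-12.6620) sweep=104.6668

bisector direction at 172.8214° = (-0.992161,0.124963)
center distance |VC| = r/sin(θ/2) = 1.563798/sin(37.6666°) = 2.559132
C = V + |VC|·bis = (-5.8002,-11.3144)
T_A = V + ((C−V)·d_A)·d_A = V + 2.0258·d_A = (-4.6975,-10.2057)
T_B = V + ((C−V)·d_B)·d_B = V + 2.0258·d_B = (-5.0068,-12.6620)
sweep = 180° − θ = 104.6668°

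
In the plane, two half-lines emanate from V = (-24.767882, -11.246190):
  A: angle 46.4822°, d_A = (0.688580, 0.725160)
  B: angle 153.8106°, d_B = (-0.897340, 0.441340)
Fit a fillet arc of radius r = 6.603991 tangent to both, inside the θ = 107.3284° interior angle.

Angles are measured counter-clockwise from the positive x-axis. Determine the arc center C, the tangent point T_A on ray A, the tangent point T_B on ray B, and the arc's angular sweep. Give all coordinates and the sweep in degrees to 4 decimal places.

center=(-26.2121,-3.1764) T_A=(-21.4231,-7.7237) T_B=(-29.1267,-9.1024) sweep=72.6716

bisector direction at 100.1464° = (-0.176164,0.984361)
center distance |VC| = r/sin(θ/2) = 6.603991/sin(53.6642°) = 8.198031
C = V + |VC|·bis = (-26.2121,-3.1764)
T_A = V + ((C−V)·d_A)·d_A = V + 4.8575·d_A = (-21.4231,-7.7237)
T_B = V + ((C−V)·d_B)·d_B = V + 4.8575·d_B = (-29.1267,-9.1024)
sweep = 180° − θ = 72.6716°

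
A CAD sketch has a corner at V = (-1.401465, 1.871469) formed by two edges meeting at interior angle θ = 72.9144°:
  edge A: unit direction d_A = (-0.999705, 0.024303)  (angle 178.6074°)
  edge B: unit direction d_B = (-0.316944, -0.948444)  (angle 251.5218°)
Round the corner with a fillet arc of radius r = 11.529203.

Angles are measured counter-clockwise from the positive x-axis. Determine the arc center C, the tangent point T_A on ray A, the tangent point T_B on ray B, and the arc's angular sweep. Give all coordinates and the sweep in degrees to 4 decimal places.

center=(-17.2822,-9.2751) T_A=(-17.0020,2.2507) T_B=(-6.3474,-12.9292) sweep=107.0856

bisector direction at 215.0646° = (-0.818505,-0.574500)
center distance |VC| = r/sin(θ/2) = 11.529203/sin(36.4572°) = 19.402177
C = V + |VC|·bis = (-17.2822,-9.2751)
T_A = V + ((C−V)·d_A)·d_A = V + 15.6052·d_A = (-17.0020,2.2507)
T_B = V + ((C−V)·d_B)·d_B = V + 15.6052·d_B = (-6.3474,-12.9292)
sweep = 180° − θ = 107.0856°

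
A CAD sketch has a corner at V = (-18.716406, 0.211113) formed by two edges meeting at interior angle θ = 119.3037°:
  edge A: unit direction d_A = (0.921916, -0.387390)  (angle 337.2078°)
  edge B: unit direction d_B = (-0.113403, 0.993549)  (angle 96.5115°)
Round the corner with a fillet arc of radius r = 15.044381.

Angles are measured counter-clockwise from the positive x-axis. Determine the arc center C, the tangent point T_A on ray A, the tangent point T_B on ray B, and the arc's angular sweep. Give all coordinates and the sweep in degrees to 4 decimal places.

bisector direction at 36.8597° = (0.800107,0.599857)
center distance |VC| = r/sin(θ/2) = 15.044381/sin(59.6519°) = 17.433235
C = V + |VC|·bis = (-4.7679,10.6686)
T_A = V + ((C−V)·d_A)·d_A = V + 8.8082·d_A = (-10.5960,-3.2011)
T_B = V + ((C−V)·d_B)·d_B = V + 8.8082·d_B = (-19.7153,8.9625)
sweep = 180° − θ = 60.6963°

center=(-4.7679,10.6686) T_A=(-10.5960,-3.2011) T_B=(-19.7153,8.9625) sweep=60.6963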